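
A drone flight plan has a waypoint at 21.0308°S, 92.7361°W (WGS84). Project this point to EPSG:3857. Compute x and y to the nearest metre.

Web Mercator is spherical with R = a = 6378137 m.
x = R·λ = 6378137 × -1.618550280 = -10323335.430 m.
y = R·ln tan(π/4 + φ/2) = 6378137 × -0.375587972 = -2395551.538 m.

x -10323335 m, y -2395552 m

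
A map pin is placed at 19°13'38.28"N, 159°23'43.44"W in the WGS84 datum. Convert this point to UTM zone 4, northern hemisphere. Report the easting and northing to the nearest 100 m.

Zone 4 central meridian λ₀ = 6×4 − 183 = -159°; Δλ = -0.3954°.
Transverse Mercator on WGS84 with k₀ = 0.9996 gives E = 458440.765 m, N = 2126025.230 m.

E 458400 m, N 2126000 m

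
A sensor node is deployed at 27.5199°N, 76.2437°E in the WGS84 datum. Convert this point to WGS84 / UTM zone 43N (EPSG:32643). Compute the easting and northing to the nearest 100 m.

Zone 43 central meridian λ₀ = 6×43 − 183 = 75°; Δλ = +1.2437°.
Transverse Mercator on WGS84 with k₀ = 0.9996 gives E = 622826.965 m, N = 3044637.107 m.

E 622800 m, N 3044600 m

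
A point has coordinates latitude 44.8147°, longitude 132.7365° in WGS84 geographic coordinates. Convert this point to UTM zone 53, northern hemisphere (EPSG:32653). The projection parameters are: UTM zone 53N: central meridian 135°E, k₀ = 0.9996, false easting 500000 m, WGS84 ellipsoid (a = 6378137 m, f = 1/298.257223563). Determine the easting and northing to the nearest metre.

E 321027 m, N 4964859 m

Zone 53 central meridian λ₀ = 6×53 − 183 = 135°; Δλ = -2.2635°.
Transverse Mercator on WGS84 with k₀ = 0.9996 gives E = 321027.127 m, N = 4964858.581 m.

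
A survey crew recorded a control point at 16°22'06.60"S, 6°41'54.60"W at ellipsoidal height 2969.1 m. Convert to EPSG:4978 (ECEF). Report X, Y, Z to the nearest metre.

X 6082296 m, Y -714344 m, Z -1786727 m

WGS84: a = 6378137 m, e² = 0.006694380; N(φ) = a/√(1−e²sin²φ) = 6379833.182 m.
X = (N+h)·cosφ·cosλ = 6082296.343 m; Y = (N+h)·cosφ·sinλ = -714344.176 m; Z = (N(1−e²)+h)·sinφ = -1786727.065 m.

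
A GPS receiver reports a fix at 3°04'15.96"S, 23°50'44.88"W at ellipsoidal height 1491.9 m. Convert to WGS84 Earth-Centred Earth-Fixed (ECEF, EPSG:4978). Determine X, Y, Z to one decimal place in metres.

WGS84: a = 6378137 m, e² = 0.006694380; N(φ) = a/√(1−e²sin²φ) = 6378198.278 m.
X = (N+h)·cosφ·cosλ = 5826719.143 m; Y = (N+h)·cosφ·sinλ = -2575455.002 m; Z = (N(1−e²)+h)·sinφ = -339505.265 m.

X 5826719.1 m, Y -2575455.0 m, Z -339505.3 m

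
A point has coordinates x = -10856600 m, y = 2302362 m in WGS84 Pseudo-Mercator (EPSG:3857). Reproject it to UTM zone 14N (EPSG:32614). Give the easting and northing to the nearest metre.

Web Mercator inverse (R = 6378137 m) → φ = 20.24740001°, λ = -97.52649714°.
UTM 14N forward: E = 653906.854 m, N = 2239543.981 m.

E 653907 m, N 2239544 m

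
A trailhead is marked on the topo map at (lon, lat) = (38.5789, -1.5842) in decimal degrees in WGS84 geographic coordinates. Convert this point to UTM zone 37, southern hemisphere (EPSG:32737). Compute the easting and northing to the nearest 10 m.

E 453160 m, N 9824890 m

Zone 37 central meridian λ₀ = 6×37 − 183 = 39°; Δλ = -0.4211°.
Transverse Mercator on WGS84 with k₀ = 0.9996 gives E = 453159.480 m, N = 9824893.094 m.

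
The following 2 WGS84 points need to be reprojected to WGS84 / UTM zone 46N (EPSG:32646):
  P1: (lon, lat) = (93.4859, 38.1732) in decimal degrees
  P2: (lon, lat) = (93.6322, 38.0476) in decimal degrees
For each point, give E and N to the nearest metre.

UTM zone 46N: λ₀ = 93°, k₀ = 0.9996.
P1 (38.1732°, 93.4859°) → (542560.314, 4225143.742) m.
P2 (38.0476°, 93.6322°) → (555469.848, 4211284.974) m.

P1: E 542560 m, N 4225144 m; P2: E 555470 m, N 4211285 m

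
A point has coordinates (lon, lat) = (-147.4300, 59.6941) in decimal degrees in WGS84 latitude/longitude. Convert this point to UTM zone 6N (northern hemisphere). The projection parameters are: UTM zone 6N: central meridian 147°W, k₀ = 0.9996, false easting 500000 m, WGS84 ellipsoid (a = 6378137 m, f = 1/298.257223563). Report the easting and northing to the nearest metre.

Zone 6 central meridian λ₀ = 6×6 − 183 = -147°; Δλ = -0.4300°.
Transverse Mercator on WGS84 with k₀ = 0.9996 gives E = 475794.637 m, N = 6617423.018 m.

E 475795 m, N 6617423 m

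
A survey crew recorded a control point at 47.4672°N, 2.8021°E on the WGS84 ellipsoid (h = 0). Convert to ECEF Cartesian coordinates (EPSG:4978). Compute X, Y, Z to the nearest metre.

WGS84: a = 6378137 m, e² = 0.006694380; N(φ) = a/√(1−e²sin²φ) = 6389761.281 m.
X = (N+h)·cosφ·cosλ = 4314391.661 m; Y = (N+h)·cosφ·sinλ = 211167.464 m; Z = (N(1−e²)+h)·sinφ = 4677033.293 m.

X 4314392 m, Y 211167 m, Z 4677033 m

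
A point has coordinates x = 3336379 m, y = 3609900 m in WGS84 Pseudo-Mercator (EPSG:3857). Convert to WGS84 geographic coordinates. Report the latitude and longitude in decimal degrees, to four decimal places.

R = 6378137 m. λ = x/R = 29.97120249°.
φ = 2·arctan(exp(y/R)) − 90° = 2·arctan(1.76117) − 90° = 30.82389798°.

lat 30.8239°, lon 29.9712°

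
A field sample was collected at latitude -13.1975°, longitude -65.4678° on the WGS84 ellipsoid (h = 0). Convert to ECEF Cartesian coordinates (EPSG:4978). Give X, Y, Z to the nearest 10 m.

X 2578740 m, Y -5650110 m, Z -1446690 m

WGS84: a = 6378137 m, e² = 0.006694380; N(φ) = a/√(1−e²sin²φ) = 6379250.093 m.
X = (N+h)·cosφ·cosλ = 2578738.795 m; Y = (N+h)·cosφ·sinλ = -5650108.958 m; Z = (N(1−e²)+h)·sinφ = -1446686.377 m.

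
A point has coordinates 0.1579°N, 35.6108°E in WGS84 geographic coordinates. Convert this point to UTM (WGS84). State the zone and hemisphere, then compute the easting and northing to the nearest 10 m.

Zone 36N: E 790620 m, N 17470 m

Longitude 35.6108° lies in the 6° band [30°, 36°), giving zone 36; latitude is north of the equator, so 36N.
Zone 36 central meridian λ₀ = 6×36 − 183 = 33°; Δλ = +2.6108°.
Transverse Mercator on WGS84 with k₀ = 0.9996 gives E = 790616.842 m, N = 17470.952 m.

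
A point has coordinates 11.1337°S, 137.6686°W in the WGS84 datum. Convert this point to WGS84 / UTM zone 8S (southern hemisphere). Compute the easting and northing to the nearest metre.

E 208506 m, N 8767926 m

Zone 8 central meridian λ₀ = 6×8 − 183 = -135°; Δλ = -2.6686°.
Transverse Mercator on WGS84 with k₀ = 0.9996 gives E = 208505.849 m, N = 8767925.712 m.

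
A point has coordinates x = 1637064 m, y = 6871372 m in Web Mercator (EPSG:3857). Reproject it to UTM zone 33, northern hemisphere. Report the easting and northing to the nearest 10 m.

Web Mercator inverse (R = 6378137 m) → φ = 52.39230258°, λ = 14.70599612°.
UTM 33N forward: E = 479993.405 m, N = 5804713.346 m.

E 479990 m, N 5804710 m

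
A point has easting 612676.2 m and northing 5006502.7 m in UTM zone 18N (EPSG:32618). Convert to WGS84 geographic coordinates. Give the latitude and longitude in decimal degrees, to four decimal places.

Zone 18N: λ₀ = -75°, k₀ = 0.9996, false easting 500000 m.
Meridian distance M = (N − FN)/k₀ = 5008506.1 m.
Inverse transverse Mercator on WGS84 gives φ = 45.20300008°, λ = -73.56530052°.

lat 45.2030°, lon -73.5653°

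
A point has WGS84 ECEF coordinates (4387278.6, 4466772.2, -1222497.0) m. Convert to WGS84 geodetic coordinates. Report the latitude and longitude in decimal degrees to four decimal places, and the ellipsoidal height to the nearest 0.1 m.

λ = atan2(Y, X) = 45.51440019°; p = √(X²+Y²) = 6261011.7 m.
Bowring's method on WGS84 (a = 6378137 m, b = 6356752.314 m) gives φ = -11.12089964°, h = 1897.128 m.

lat -11.1209°, lon 45.5144°, h 1897.1 m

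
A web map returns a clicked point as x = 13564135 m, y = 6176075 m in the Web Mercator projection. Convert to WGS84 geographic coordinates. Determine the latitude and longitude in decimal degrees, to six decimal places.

lat 48.414399°, lon 121.848698°

R = 6378137 m. λ = x/R = 121.84869786°.
φ = 2·arctan(exp(y/R)) − 90° = 2·arctan(2.63352) − 90° = 48.41439869°.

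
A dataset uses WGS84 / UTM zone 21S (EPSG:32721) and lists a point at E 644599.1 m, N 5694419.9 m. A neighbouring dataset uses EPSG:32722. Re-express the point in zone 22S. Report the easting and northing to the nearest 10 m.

E 124140 m, N 5686810 m

UTM 21S → geographic: φ = -38.88719994°, λ = -55.33279979°.
UTM 22S (λ₀ = -51°) forward: E = 124143.798 m, N = 5686809.570 m.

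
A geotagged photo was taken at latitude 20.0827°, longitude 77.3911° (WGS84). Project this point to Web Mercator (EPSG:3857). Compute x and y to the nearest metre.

x 8615138 m, y 2282830 m

Web Mercator is spherical with R = a = 6378137 m.
x = R·λ = 6378137 × 1.350729507 = 8615137.844 m.
y = R·ln tan(π/4 + φ/2) = 6378137 × 0.357914930 = 2282830.455 m.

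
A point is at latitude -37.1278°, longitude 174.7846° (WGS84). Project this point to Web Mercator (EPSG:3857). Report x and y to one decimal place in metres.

Web Mercator is spherical with R = a = 6378137 m.
x = R·λ = 6378137 × 3.050566752 = 19456932.671 m.
y = R·ln tan(π/4 + φ/2) = 6378137 × -0.698783275 = -4456935.462 m.

x 19456932.7 m, y -4456935.5 m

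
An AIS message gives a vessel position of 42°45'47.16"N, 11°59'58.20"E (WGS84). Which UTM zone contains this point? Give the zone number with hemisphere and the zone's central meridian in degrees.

UTM zone = ⌊(λ + 180)/6⌋ + 1; 11.9995° ∈ [6°, 12°) → zone 32.
Hemisphere: N (φ ≥ 0).
Central meridian λ₀ = 6×32 − 183 = 9°.

Zone 32N, central meridian 9°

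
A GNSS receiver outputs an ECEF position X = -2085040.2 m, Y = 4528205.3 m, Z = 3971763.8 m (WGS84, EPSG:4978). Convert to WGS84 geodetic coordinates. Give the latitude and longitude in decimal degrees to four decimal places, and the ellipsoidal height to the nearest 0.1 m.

λ = atan2(Y, X) = 114.72399984°; p = √(X²+Y²) = 4985181.6 m.
Bowring's method on WGS84 (a = 6378137 m, b = 6356752.314 m) gives φ = 38.73239986°, h = 4118.829 m.

lat 38.7324°, lon 114.7240°, h 4118.8 m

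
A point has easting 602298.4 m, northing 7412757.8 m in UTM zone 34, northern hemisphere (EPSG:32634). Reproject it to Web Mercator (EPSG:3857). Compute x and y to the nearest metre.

Unproject from UTM 34N (λ₀ = 21°) → φ = 66.81579970°, λ = 23.32899954°.
Web Mercator (R = 6378137 m): x = 2596972.350 m, y = 10103777.611 m.

x 2596972 m, y 10103778 m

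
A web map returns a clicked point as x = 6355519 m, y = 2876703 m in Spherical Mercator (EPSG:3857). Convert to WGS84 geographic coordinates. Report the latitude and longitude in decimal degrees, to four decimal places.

R = 6378137 m. λ = x/R = 57.09259856°.
φ = 2·arctan(exp(y/R)) − 90° = 2·arctan(1.56992) − 90° = 25.00780237°.

lat 25.0078°, lon 57.0926°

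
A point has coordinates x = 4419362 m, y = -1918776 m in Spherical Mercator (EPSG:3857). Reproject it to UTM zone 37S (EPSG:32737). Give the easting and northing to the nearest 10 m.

Web Mercator inverse (R = 6378137 m) → φ = -16.98239662°, λ = 39.69980431°.
UTM 37S forward: E = 574497.932 m, N = 8122259.449 m.

E 574500 m, N 8122260 m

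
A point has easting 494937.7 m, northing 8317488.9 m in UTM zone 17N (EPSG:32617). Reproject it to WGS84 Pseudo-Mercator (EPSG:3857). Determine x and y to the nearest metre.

x -9036315 m, y 12908673 m

Unproject from UTM 17N (λ₀ = -81°) → φ = 74.94510020°, λ = -81.17460025°.
Web Mercator (R = 6378137 m): x = -9036315.166 m, y = 12908672.523 m.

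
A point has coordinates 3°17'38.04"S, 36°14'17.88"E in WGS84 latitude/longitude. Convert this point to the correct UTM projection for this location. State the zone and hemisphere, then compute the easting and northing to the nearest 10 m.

Zone 37S: E 193080 m, N 9635500 m

Longitude 36.2383° lies in the 6° band [36°, 42°), giving zone 37; latitude is south of the equator, so 37S.
Zone 37 central meridian λ₀ = 6×37 − 183 = 39°; Δλ = -2.7617°.
Transverse Mercator on WGS84 with k₀ = 0.9996 gives E = 193077.356 m, N = 9635495.794 m.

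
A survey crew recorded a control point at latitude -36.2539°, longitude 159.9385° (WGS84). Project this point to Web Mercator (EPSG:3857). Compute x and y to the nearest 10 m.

x 17804270 m, y -4335610 m

Web Mercator is spherical with R = a = 6378137 m.
x = R·λ = 6378137 × 2.791453426 = 17804272.378 m.
y = R·ln tan(π/4 + φ/2) = 6378137 × -0.679761833 = -4335614.097 m.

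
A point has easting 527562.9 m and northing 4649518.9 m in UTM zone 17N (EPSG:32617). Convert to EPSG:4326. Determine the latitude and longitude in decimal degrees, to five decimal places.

Zone 17N: λ₀ = -81°, k₀ = 0.9996, false easting 500000 m.
Meridian distance M = (N − FN)/k₀ = 4651379.5 m.
Inverse transverse Mercator on WGS84 gives φ = 41.99719996°, λ = -80.66720035°.

lat 41.99720°, lon -80.66720°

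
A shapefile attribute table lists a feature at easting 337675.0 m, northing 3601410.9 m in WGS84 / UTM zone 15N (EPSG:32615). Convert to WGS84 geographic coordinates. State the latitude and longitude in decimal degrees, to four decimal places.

lat 32.5382°, lon -94.7286°

Zone 15N: λ₀ = -93°, k₀ = 0.9996, false easting 500000 m.
Meridian distance M = (N − FN)/k₀ = 3602852.0 m.
Inverse transverse Mercator on WGS84 gives φ = 32.53819978°, λ = -94.72859969°.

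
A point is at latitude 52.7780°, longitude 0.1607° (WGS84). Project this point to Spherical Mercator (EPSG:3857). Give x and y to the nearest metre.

Web Mercator is spherical with R = a = 6378137 m.
x = R·λ = 6378137 × 0.002804744 = 17889.042 m.
y = R·ln tan(π/4 + φ/2) = 6378137 × 1.088411716 = 6942039.038 m.

x 17889 m, y 6942039 m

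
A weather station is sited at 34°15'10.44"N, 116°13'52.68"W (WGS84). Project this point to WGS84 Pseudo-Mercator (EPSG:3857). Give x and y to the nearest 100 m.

x -12938800 m, y 4062800 m

Web Mercator is spherical with R = a = 6378137 m.
x = R·λ = 6378137 × -2.028618879 = -12938809.130 m.
y = R·ln tan(π/4 + φ/2) = 6378137 × 0.636990250 = 4062811.079 m.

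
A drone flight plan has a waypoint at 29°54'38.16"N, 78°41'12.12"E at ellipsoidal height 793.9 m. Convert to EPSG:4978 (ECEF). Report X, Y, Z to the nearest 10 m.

X 1085600 m, Y 5426360 m, Z 3162180 m

WGS84: a = 6378137 m, e² = 0.006694380; N(φ) = a/√(1−e²sin²φ) = 6383452.023 m.
X = (N+h)·cosφ·cosλ = 1085604.674 m; Y = (N+h)·cosφ·sinλ = 5426364.906 m; Z = (N(1−e²)+h)·sinφ = 3162183.316 m.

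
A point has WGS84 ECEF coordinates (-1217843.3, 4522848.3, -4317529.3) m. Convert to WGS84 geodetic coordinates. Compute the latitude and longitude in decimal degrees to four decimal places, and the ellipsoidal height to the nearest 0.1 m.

λ = atan2(Y, X) = 105.07029977°; p = √(X²+Y²) = 4683940.5 m.
Bowring's method on WGS84 (a = 6378137 m, b = 6356752.314 m) gives φ = -42.86080050°, h = 1984.500 m.

lat -42.8608°, lon 105.0703°, h 1984.5 m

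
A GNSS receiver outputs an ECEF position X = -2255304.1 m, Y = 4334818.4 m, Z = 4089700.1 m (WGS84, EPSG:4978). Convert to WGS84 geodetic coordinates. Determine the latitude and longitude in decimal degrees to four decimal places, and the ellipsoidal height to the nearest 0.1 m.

lat 40.1172°, lon 117.4869°, h 2722.5 m

λ = atan2(Y, X) = 117.48690005°; p = √(X²+Y²) = 4886414.5 m.
Bowring's method on WGS84 (a = 6378137 m, b = 6356752.314 m) gives φ = 40.11719994°, h = 2722.512 m.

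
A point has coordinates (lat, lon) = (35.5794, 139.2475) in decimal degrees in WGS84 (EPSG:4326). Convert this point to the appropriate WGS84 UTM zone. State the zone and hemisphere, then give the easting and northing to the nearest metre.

Longitude 139.2475° lies in the 6° band [138°, 144°), giving zone 54; latitude is north of the equator, so 54N.
Zone 54 central meridian λ₀ = 6×54 − 183 = 141°; Δλ = -1.7525°.
Transverse Mercator on WGS84 with k₀ = 0.9996 gives E = 341208.838 m, N = 3938712.615 m.

Zone 54N: E 341209 m, N 3938713 m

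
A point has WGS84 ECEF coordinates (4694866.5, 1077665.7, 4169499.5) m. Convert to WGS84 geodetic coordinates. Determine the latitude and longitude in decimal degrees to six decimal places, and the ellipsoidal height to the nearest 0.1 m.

λ = atan2(Y, X) = 12.92780019°; p = √(X²+Y²) = 4816963.2 m.
Bowring's method on WGS84 (a = 6378137 m, b = 6356752.314 m) gives φ = 41.06949983°, h = 1909.232 m.

lat 41.069500°, lon 12.927800°, h 1909.2 m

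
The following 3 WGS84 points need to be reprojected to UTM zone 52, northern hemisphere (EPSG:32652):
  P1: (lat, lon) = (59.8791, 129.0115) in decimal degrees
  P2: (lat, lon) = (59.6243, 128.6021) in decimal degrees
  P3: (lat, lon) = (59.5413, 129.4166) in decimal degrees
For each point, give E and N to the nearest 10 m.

UTM zone 52N: λ₀ = 129°, k₀ = 0.9996.
P1 (59.8791°, 129.0115°) → (500643.782, 6637947.013) m.
P2 (59.6243°, 128.6021°) → (477554.992, 6609638.777) m.
P3 (59.5413°, 129.4166°) → (523557.797, 6600402.435) m.

P1: E 500640 m, N 6637950 m; P2: E 477550 m, N 6609640 m; P3: E 523560 m, N 6600400 m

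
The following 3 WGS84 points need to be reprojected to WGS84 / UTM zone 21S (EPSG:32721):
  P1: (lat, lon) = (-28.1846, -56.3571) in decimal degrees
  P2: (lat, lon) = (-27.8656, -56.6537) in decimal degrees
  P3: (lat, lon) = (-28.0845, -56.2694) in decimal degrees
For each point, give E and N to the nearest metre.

UTM zone 21S: λ₀ = -57°, k₀ = 0.9996.
P1 (-28.1846°, -56.3571°) → (563104.239, 6882181.045) m.
P2 (-27.8656°, -56.6537°) → (534091.359, 6917637.506) m.
P3 (-28.0845°, -56.2694°) → (571779.413, 6893221.620) m.

P1: E 563104 m, N 6882181 m; P2: E 534091 m, N 6917638 m; P3: E 571779 m, N 6893222 m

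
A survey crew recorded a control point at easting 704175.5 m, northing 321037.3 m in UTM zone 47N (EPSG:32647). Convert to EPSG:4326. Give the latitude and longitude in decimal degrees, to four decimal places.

Zone 47N: λ₀ = 99°, k₀ = 0.9996, false easting 500000 m.
Meridian distance M = (N − FN)/k₀ = 321165.8 m.
Inverse transverse Mercator on WGS84 gives φ = 2.90300017°, λ = 100.83690036°.

lat 2.9030°, lon 100.8369°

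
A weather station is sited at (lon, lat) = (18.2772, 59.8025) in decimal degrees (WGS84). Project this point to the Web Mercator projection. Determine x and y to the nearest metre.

x 2034609 m, y 8355897 m

Web Mercator is spherical with R = a = 6378137 m.
x = R·λ = 6378137 × 0.318997318 = 2034608.597 m.
y = R·ln tan(π/4 + φ/2) = 6378137 × 1.310084331 = 8355897.348 m.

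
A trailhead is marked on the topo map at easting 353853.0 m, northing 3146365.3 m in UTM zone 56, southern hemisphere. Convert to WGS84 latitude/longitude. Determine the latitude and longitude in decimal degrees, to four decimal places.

Zone 56S: λ₀ = 153°, k₀ = 0.9996, false easting 500000 m, false northing 10000000 m.
Meridian distance M = (N − FN)/k₀ = -6856377.3 m.
Inverse transverse Mercator on WGS84 gives φ = -61.78759985°, λ = 150.22839933°.

lat -61.7876°, lon 150.2284°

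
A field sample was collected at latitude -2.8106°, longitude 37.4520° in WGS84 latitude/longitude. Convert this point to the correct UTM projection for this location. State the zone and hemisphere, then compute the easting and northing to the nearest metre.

Zone 37S: E 327931 m, N 9689228 m

Longitude 37.4520° lies in the 6° band [36°, 42°), giving zone 37; latitude is south of the equator, so 37S.
Zone 37 central meridian λ₀ = 6×37 − 183 = 39°; Δλ = -1.5480°.
Transverse Mercator on WGS84 with k₀ = 0.9996 gives E = 327931.205 m, N = 9689227.752 m.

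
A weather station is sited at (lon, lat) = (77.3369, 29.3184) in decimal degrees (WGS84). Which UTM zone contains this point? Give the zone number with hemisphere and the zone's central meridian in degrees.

UTM zone = ⌊(λ + 180)/6⌋ + 1; 77.3369° ∈ [72°, 78°) → zone 43.
Hemisphere: N (φ ≥ 0).
Central meridian λ₀ = 6×43 − 183 = 75°.

Zone 43N, central meridian 75°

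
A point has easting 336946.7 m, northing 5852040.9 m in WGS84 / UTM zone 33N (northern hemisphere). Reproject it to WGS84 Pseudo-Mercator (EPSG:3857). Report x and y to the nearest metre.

x 1400588 m, y 6944892 m

Unproject from UTM 33N (λ₀ = 15°) → φ = 52.79350042°, λ = 12.58169986°.
Web Mercator (R = 6378137 m): x = 1400588.422 m, y = 6944892.059 m.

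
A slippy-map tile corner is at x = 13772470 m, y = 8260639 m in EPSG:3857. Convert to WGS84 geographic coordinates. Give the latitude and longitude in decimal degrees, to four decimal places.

R = 6378137 m. λ = x/R = 123.72020301°.
φ = 2·arctan(exp(y/R)) − 90° = 2·arctan(3.65154) − 90° = 59.36930205°.

lat 59.3693°, lon 123.7202°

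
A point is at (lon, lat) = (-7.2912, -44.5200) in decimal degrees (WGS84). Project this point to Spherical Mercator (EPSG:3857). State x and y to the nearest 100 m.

x -811700 m, y -5546300 m

Web Mercator is spherical with R = a = 6378137 m.
x = R·λ = 6378137 × -0.127255446 = -811652.671 m.
y = R·ln tan(π/4 + φ/2) = 6378137 × -0.869575114 = -5546269.209 m.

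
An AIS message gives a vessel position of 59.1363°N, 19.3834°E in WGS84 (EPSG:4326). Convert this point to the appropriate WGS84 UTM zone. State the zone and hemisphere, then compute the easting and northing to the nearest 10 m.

Longitude 19.3834° lies in the 6° band [18°, 24°), giving zone 34; latitude is north of the equator, so 34N.
Zone 34 central meridian λ₀ = 6×34 − 183 = 21°; Δλ = -1.6166°.
Transverse Mercator on WGS84 with k₀ = 0.9996 gives E = 407495.729 m, N = 6556349.577 m.

Zone 34N: E 407500 m, N 6556350 m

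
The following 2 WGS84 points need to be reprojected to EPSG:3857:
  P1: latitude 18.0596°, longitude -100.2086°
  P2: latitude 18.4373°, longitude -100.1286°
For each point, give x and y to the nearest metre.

P1: x -11155170 m, y 2044526 m; P2: x -11146265 m, y 2088798 m

Web Mercator: x = R·λ, y = R·ln tan(π/4+φ/2), R = 6378137 m.
P1 (18.0596°, -100.2086°) → (-11155170.325, 2044525.800) m.
P2 (18.4373°, -100.1286°) → (-11146264.766, 2088797.810) m.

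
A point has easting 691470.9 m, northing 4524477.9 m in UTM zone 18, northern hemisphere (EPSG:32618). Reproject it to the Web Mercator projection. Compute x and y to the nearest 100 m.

x -8096100 m, y 4990100 m

Unproject from UTM 18N (λ₀ = -75°) → φ = 40.84899980°, λ = -72.72859949°.
Web Mercator (R = 6378137 m): x = -8096110.661 m, y = 4990094.616 m.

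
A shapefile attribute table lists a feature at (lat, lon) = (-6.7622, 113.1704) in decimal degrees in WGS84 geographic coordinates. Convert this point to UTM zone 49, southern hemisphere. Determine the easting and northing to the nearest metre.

Zone 49 central meridian λ₀ = 6×49 − 183 = 111°; Δλ = +2.1704°.
Transverse Mercator on WGS84 with k₀ = 0.9996 gives E = 739898.380 m, N = 9252003.754 m.

E 739898 m, N 9252004 m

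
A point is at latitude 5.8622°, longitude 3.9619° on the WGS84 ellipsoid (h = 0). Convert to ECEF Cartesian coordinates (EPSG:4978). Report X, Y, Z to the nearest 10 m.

WGS84: a = 6378137 m, e² = 0.006694380; N(φ) = a/√(1−e²sin²φ) = 6378359.719 m.
X = (N+h)·cosφ·cosλ = 6329840.364 m; Y = (N+h)·cosφ·sinλ = 438396.014 m; Z = (N(1−e²)+h)·sinφ = 647100.767 m.

X 6329840 m, Y 438400 m, Z 647100 m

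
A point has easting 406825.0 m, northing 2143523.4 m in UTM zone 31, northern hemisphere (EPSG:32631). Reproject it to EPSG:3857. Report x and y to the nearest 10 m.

Unproject from UTM 31N (λ₀ = 3°) → φ = 19.38370038°, λ = 2.11270013°.
Web Mercator (R = 6378137 m): x = 235184.703 m, y = 2200162.920 m.

x 235180 m, y 2200160 m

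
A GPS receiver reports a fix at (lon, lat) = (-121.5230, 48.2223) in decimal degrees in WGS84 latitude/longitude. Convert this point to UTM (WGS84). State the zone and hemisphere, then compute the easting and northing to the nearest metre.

Zone 10N: E 609702 m, N 5342063 m

Longitude -121.5230° lies in the 6° band [-126°, -120°), giving zone 10; latitude is north of the equator, so 10N.
Zone 10 central meridian λ₀ = 6×10 − 183 = -123°; Δλ = +1.4770°.
Transverse Mercator on WGS84 with k₀ = 0.9996 gives E = 609702.045 m, N = 5342062.990 m.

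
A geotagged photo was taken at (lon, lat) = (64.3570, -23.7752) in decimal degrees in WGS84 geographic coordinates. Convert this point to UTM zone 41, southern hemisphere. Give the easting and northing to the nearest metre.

E 638269 m, N 7370001 m

Zone 41 central meridian λ₀ = 6×41 − 183 = 63°; Δλ = +1.3570°.
Transverse Mercator on WGS84 with k₀ = 0.9996 gives E = 638269.409 m, N = 7370001.388 m.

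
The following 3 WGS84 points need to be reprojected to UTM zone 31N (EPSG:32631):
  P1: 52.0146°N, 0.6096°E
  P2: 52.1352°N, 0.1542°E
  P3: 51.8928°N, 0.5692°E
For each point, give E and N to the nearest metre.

P1: E 335963 m, N 5765360 m; P2: E 305243 m, N 5779895 m; P3: E 332738 m, N 5751908 m

UTM zone 31N: λ₀ = 3°, k₀ = 0.9996.
P1 (52.0146°, 0.6096°) → (335962.633, 5765359.748) m.
P2 (52.1352°, 0.1542°) → (305243.075, 5779895.445) m.
P3 (51.8928°, 0.5692°) → (332737.864, 5751907.812) m.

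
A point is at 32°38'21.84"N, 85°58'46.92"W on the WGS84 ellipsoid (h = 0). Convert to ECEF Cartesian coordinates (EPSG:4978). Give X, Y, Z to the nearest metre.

WGS84: a = 6378137 m, e² = 0.006694380; N(φ) = a/√(1−e²sin²φ) = 6384356.428 m.
X = (N+h)·cosφ·cosλ = 376921.366 m; Y = (N+h)·cosφ·sinλ = -5362920.520 m; Z = (N(1−e²)+h)·sinφ = 3420351.055 m.

X 376921 m, Y -5362921 m, Z 3420351 m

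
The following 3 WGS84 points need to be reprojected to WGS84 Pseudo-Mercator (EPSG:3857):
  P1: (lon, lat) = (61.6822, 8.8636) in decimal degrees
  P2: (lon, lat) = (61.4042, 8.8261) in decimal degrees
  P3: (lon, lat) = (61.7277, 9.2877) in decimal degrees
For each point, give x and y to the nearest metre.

P1: x 6866431 m, y 990651 m; P2: x 6835484 m, y 986426 m; P3: x 6871496 m, y 1038460 m

Web Mercator: x = R·λ, y = R·ln tan(π/4+φ/2), R = 6378137 m.
P1 (8.8636°, 61.6822°) → (6866431.095, 990650.697) m.
P2 (8.8261°, 61.4042°) → (6835484.277, 986425.977) m.
P3 (9.2877°, 61.7277°) → (6871496.132, 1038459.933) m.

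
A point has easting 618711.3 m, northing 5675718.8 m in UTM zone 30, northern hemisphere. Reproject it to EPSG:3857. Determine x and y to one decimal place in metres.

x -144726.5 m, y 6660390.7 m

Unproject from UTM 30N (λ₀ = -3°) → φ = 51.22050012°, λ = -1.30010008°.
Web Mercator (R = 6378137 m): x = -144726.478 m, y = 6660390.715 m.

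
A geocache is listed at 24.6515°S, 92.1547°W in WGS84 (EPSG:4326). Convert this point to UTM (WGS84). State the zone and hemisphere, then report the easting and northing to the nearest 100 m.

Zone 15S: E 585500 m, N 7273400 m

Longitude -92.1547° lies in the 6° band [-96°, -90°), giving zone 15; latitude is south of the equator, so 15S.
Zone 15 central meridian λ₀ = 6×15 − 183 = -93°; Δλ = +0.8453°.
Transverse Mercator on WGS84 with k₀ = 0.9996 gives E = 585540.041 m, N = 7273377.060 m.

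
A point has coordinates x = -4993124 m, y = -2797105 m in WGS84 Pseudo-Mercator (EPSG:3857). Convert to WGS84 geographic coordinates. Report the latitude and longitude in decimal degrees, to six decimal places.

R = 6378137 m. λ = x/R = -44.85399605°.
φ = 2·arctan(exp(y/R)) − 90° = 2·arctan(0.64497) − 90° = -24.35809784°.

lat -24.358098°, lon -44.853996°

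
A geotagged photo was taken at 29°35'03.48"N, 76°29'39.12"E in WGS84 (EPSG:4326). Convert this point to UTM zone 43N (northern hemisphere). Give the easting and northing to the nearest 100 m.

E 644700 m, N 3273700 m

Zone 43 central meridian λ₀ = 6×43 − 183 = 75°; Δλ = +1.4942°.
Transverse Mercator on WGS84 with k₀ = 0.9996 gives E = 644717.435 m, N = 3273655.640 m.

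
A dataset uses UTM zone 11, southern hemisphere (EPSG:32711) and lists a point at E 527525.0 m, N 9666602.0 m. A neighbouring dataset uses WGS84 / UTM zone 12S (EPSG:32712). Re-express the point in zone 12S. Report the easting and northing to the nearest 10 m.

E -140280 m, N 9664910 m

UTM 11S → geographic: φ = -3.01630000°, λ = -116.75229968°.
UTM 12S (λ₀ = -111°) forward: E = -140283.867 m, N = 9664909.526 m.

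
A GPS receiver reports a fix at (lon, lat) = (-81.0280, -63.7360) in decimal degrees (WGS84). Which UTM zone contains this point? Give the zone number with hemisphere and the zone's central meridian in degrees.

UTM zone = ⌊(λ + 180)/6⌋ + 1; -81.0280° ∈ [-84°, -78°) → zone 17.
Hemisphere: S (φ < 0).
Central meridian λ₀ = 6×17 − 183 = -81°.

Zone 17S, central meridian -81°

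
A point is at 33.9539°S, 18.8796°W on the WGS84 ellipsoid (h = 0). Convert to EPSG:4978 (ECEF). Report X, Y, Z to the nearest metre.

WGS84: a = 6378137 m, e² = 0.006694380; N(φ) = a/√(1−e²sin²φ) = 6384807.239 m.
X = (N+h)·cosφ·cosλ = 5011188.349 m; Y = (N+h)·cosφ·sinλ = -1713720.131 m; Z = (N(1−e²)+h)·sinφ = -3542206.128 m.

X 5011188 m, Y -1713720 m, Z -3542206 m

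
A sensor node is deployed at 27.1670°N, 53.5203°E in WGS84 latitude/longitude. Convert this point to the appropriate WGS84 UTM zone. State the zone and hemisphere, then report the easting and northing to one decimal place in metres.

Longitude 53.5203° lies in the 6° band [48°, 54°), giving zone 39; latitude is north of the equator, so 39N.
Zone 39 central meridian λ₀ = 6×39 − 183 = 51°; Δλ = +2.5203°.
Transverse Mercator on WGS84 with k₀ = 0.9996 gives E = 749728.888 m, N = 3007441.092 m.

Zone 39N: E 749728.9 m, N 3007441.1 m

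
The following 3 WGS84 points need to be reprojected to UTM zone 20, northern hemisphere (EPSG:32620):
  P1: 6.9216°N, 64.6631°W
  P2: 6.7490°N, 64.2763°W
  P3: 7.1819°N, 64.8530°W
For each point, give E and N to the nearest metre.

UTM zone 20N: λ₀ = -63°, k₀ = 0.9996.
P1 (6.9216°, -64.6631°) → (316253.185, 765403.475) m.
P2 (6.7490°, -64.2763°) → (358945.953, 746186.483) m.
P3 (7.1819°, -64.8530°) → (295379.735, 794271.133) m.

P1: E 316253 m, N 765403 m; P2: E 358946 m, N 746186 m; P3: E 295380 m, N 794271 m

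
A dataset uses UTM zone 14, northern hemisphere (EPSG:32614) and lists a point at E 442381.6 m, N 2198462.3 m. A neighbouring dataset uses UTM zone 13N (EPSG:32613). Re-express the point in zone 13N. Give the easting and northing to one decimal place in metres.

UTM 14N → geographic: φ = 19.88149998°, λ = -99.55040034°.
UTM 13N (λ₀ = -105°) forward: E = 1071148.530 m, N = 2207624.901 m.

E 1071148.5 m, N 2207624.9 m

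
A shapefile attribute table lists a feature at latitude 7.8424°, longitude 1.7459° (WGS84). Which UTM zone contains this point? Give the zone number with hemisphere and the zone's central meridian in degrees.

UTM zone = ⌊(λ + 180)/6⌋ + 1; 1.7459° ∈ [0°, 6°) → zone 31.
Hemisphere: N (φ ≥ 0).
Central meridian λ₀ = 6×31 − 183 = 3°.

Zone 31N, central meridian 3°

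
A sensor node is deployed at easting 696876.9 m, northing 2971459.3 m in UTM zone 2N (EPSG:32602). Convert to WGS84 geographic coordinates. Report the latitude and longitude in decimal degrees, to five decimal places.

Zone 2N: λ₀ = -171°, k₀ = 0.9996, false easting 500000 m.
Meridian distance M = (N − FN)/k₀ = 2972648.4 m.
Inverse transverse Mercator on WGS84 gives φ = 26.85090024°, λ = -169.01850012°.

lat 26.85090°, lon -169.01850°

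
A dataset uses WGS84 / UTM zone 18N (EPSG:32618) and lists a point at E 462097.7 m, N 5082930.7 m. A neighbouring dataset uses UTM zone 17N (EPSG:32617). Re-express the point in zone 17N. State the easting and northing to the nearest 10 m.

E 927520 m, N 5097600 m

UTM 18N → geographic: φ = 45.89889961°, λ = -75.48860049°.
UTM 17N (λ₀ = -81°) forward: E = 927516.420 m, N = 5097602.945 m.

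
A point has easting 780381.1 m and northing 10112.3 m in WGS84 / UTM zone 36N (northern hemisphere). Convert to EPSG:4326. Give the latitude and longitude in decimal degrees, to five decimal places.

lat 0.09140°, lon 35.51890°

Zone 36N: λ₀ = 33°, k₀ = 0.9996, false easting 500000 m.
Meridian distance M = (N − FN)/k₀ = 10116.3 m.
Inverse transverse Mercator on WGS84 gives φ = 0.09140015°, λ = 35.51890008°.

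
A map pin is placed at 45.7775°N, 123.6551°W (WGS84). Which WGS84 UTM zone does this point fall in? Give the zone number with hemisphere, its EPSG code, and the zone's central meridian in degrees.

Zone 10N (EPSG:32610), central meridian -123°

UTM zone = ⌊(λ + 180)/6⌋ + 1; -123.6551° ∈ [-126°, -120°) → zone 10.
Hemisphere: N (φ ≥ 0).
Central meridian λ₀ = 6×10 − 183 = -123°.
EPSG code: 32610.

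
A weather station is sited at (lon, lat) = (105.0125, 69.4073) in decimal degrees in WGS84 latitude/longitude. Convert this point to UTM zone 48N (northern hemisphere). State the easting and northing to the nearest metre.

E 500491 m, N 7699779 m

Zone 48 central meridian λ₀ = 6×48 − 183 = 105°; Δλ = +0.0125°.
Transverse Mercator on WGS84 with k₀ = 0.9996 gives E = 500490.665 m, N = 7699779.060 m.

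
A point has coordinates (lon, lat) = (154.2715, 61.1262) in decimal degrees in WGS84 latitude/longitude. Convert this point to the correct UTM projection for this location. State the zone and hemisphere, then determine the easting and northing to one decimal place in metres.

Longitude 154.2715° lies in the 6° band [150°, 156°), giving zone 56; latitude is north of the equator, so 56N.
Zone 56 central meridian λ₀ = 6×56 − 183 = 153°; Δλ = +1.2715°.
Transverse Mercator on WGS84 with k₀ = 0.9996 gives E = 568494.139 m, N = 6777509.778 m.

Zone 56N: E 568494.1 m, N 6777509.8 m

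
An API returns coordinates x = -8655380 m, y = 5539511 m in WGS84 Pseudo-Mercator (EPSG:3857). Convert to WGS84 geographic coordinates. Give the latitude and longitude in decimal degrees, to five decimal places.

R = 6378137 m. λ = x/R = -77.75260144°.
φ = 2·arctan(exp(y/R)) − 90° = 2·arctan(2.38337) − 90° = 44.47669732°.

lat 44.47670°, lon -77.75260°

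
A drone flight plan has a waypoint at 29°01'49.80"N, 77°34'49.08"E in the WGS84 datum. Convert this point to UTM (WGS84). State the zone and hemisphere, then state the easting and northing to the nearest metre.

Longitude 77.5803° lies in the 6° band [72°, 78°), giving zone 43; latitude is north of the equator, so 43N.
Zone 43 central meridian λ₀ = 6×43 − 183 = 75°; Δλ = +2.5803°.
Transverse Mercator on WGS84 with k₀ = 0.9996 gives E = 751292.493 m, N = 3214111.852 m.

Zone 43N: E 751292 m, N 3214112 m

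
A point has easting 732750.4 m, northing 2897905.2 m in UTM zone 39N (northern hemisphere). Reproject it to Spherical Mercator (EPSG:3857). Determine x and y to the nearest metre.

Unproject from UTM 39N (λ₀ = 51°) → φ = 26.18180037°, λ = 53.32890021°.
Web Mercator (R = 6378137 m): x = 5936546.016 m, y = 3021615.177 m.

x 5936546 m, y 3021615 m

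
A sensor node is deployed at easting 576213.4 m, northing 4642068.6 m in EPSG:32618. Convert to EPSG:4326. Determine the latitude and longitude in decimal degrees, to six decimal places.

lat 41.926900°, lon -74.080800°

Zone 18N: λ₀ = -75°, k₀ = 0.9996, false easting 500000 m.
Meridian distance M = (N − FN)/k₀ = 4643926.2 m.
Inverse transverse Mercator on WGS84 gives φ = 41.92690020°, λ = -74.08079974°.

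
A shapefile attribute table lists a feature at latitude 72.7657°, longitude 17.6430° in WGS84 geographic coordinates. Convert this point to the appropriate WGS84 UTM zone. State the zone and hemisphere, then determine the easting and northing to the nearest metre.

Zone 33N: E 587378 m, N 8076268 m

Longitude 17.6430° lies in the 6° band [12°, 18°), giving zone 33; latitude is north of the equator, so 33N.
Zone 33 central meridian λ₀ = 6×33 − 183 = 15°; Δλ = +2.6430°.
Transverse Mercator on WGS84 with k₀ = 0.9996 gives E = 587377.557 m, N = 8076268.498 m.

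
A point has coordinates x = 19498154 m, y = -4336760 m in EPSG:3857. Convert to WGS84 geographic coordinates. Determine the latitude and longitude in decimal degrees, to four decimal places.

R = 6378137 m. λ = x/R = 175.15489750°.
φ = 2·arctan(exp(y/R)) − 90° = 2·arctan(0.50665) − 90° = -36.26220054°.

lat -36.2622°, lon 175.1549°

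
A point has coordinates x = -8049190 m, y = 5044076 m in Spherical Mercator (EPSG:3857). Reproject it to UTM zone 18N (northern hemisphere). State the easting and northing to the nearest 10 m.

E 725750 m, N 4566100 m

Web Mercator inverse (R = 6378137 m) → φ = 41.21479711°, λ = -72.30710402°.
UTM 18N forward: E = 725750.943 m, N = 4566098.874 m.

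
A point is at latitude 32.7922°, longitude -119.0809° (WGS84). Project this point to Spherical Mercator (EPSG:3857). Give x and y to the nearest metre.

x -13256025 m, y 3867754 m

Web Mercator is spherical with R = a = 6378137 m.
x = R·λ = 6378137 × -2.078353781 = -13256025.151 m.
y = R·ln tan(π/4 + φ/2) = 6378137 × 0.606408166 = 3867754.359 m.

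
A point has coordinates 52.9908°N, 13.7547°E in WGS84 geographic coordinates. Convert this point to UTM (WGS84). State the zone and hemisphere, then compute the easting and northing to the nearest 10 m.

Longitude 13.7547° lies in the 6° band [12°, 18°), giving zone 33; latitude is north of the equator, so 33N.
Zone 33 central meridian λ₀ = 6×33 − 183 = 15°; Δλ = -1.2453°.
Transverse Mercator on WGS84 with k₀ = 0.9996 gives E = 416411.497 m, N = 5871972.531 m.

Zone 33N: E 416410 m, N 5871970 m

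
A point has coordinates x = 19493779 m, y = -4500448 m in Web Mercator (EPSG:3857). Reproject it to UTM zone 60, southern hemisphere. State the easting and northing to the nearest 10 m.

Web Mercator inverse (R = 6378137 m) → φ = -37.43880270°, λ = 175.11559621°.
UTM 60S forward: E = 333293.653 m, N = 5854781.132 m.

E 333290 m, N 5854780 m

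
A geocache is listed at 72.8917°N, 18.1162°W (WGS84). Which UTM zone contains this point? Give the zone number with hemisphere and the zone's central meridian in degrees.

Zone 27N, central meridian -21°

UTM zone = ⌊(λ + 180)/6⌋ + 1; -18.1162° ∈ [-24°, -18°) → zone 27.
Hemisphere: N (φ ≥ 0).
Central meridian λ₀ = 6×27 − 183 = -21°.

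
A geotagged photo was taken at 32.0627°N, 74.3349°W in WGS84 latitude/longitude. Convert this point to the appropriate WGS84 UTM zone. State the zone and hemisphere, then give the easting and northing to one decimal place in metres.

Zone 18N: E 562780.1 m, N 3547579.0 m

Longitude -74.3349° lies in the 6° band [-78°, -72°), giving zone 18; latitude is north of the equator, so 18N.
Zone 18 central meridian λ₀ = 6×18 − 183 = -75°; Δλ = +0.6651°.
Transverse Mercator on WGS84 with k₀ = 0.9996 gives E = 562780.081 m, N = 3547578.986 m.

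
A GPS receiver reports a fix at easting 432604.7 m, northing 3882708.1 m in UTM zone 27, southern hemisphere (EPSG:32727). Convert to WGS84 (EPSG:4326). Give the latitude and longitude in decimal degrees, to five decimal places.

lat -55.19760°, lon -22.05880°

Zone 27S: λ₀ = -21°, k₀ = 0.9996, false easting 500000 m, false northing 10000000 m.
Meridian distance M = (N − FN)/k₀ = -6119739.8 m.
Inverse transverse Mercator on WGS84 gives φ = -55.19760033°, λ = -22.05880025°.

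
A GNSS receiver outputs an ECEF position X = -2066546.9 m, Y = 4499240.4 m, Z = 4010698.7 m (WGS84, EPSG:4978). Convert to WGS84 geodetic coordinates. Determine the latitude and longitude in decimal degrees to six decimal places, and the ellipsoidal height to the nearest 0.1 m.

lat 39.197700°, lon 114.669800°, h 2134.0 m

λ = atan2(Y, X) = 114.66980036°; p = √(X²+Y²) = 4951139.3 m.
Bowring's method on WGS84 (a = 6378137 m, b = 6356752.314 m) gives φ = 39.19769982°, h = 2133.9504 m.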